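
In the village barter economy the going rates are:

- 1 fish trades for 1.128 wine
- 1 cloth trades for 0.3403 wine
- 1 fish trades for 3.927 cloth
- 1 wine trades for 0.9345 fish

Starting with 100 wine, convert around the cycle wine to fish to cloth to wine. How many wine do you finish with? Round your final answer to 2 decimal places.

100 wine × 0.9345 = 93.45 fish
93.45 fish × 3.927 = 366.97815 cloth
366.97815 cloth × 0.3403 = 124.882664445 wine

124.88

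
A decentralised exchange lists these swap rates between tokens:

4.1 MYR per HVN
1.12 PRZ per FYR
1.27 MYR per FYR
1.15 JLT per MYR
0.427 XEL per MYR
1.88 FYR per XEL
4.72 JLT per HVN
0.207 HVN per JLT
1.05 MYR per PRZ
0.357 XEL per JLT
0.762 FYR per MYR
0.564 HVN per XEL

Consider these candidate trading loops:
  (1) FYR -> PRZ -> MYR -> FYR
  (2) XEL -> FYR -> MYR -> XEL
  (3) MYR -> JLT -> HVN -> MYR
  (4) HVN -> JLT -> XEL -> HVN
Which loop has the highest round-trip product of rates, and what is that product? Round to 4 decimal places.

1.0195

(1) 1.12 × 1.05 × 0.762 = 0.89611
(2) 1.88 × 1.27 × 0.427 = 1.01951
(3) 1.15 × 0.207 × 4.1 = 0.97601
(4) 4.72 × 0.357 × 0.564 = 0.95036
Highest is cycle (2) at 1.0195 (>1, arbitrage).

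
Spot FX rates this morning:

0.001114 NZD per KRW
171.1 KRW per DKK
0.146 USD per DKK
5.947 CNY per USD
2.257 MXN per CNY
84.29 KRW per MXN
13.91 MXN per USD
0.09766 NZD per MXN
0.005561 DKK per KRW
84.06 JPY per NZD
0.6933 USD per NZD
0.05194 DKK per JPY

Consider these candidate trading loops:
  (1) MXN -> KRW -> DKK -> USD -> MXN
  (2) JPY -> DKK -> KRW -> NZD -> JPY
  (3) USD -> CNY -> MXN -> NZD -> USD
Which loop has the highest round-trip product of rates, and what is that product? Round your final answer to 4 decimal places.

0.9519

(1) 84.29 × 0.005561 × 0.146 × 13.91 = 0.95194
(2) 0.05194 × 171.1 × 0.001114 × 84.06 = 0.83220
(3) 5.947 × 2.257 × 0.09766 × 0.6933 = 0.90880
Highest is cycle (1) at 0.9519 (≤1, no arbitrage).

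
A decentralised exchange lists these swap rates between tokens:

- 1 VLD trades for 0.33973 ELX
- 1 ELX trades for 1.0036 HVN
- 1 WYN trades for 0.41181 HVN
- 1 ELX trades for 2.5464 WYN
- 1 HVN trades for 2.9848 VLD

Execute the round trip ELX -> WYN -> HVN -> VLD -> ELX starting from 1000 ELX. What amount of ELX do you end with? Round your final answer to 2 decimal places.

1000 ELX × 2.5464 = 2546.4 WYN
2546.4 WYN × 0.41181 = 1048.632984 HVN
1048.632984 HVN × 2.9848 = 3129.9597306432 VLD
3129.9597306432 VLD × 0.33973 = 1063.341219291414336 ELX

1063.34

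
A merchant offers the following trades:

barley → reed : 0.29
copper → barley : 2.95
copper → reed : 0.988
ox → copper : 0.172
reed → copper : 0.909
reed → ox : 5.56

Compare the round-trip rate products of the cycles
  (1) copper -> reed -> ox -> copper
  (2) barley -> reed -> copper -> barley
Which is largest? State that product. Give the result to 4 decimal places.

(1) 0.988 × 5.56 × 0.172 = 0.94484
(2) 0.29 × 0.909 × 2.95 = 0.77765
Highest is cycle (1) at 0.9448 (≤1, no arbitrage).

0.9448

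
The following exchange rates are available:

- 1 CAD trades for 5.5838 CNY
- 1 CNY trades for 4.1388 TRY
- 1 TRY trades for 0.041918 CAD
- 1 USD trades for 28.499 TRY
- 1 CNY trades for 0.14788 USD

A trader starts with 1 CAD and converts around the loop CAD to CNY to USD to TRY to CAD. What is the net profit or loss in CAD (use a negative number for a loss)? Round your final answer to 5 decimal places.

-0.01356

1 CAD × 5.5838 = 5.5838 CNY
5.5838 CNY × 0.14788 = 0.825732344 USD
0.825732344 USD × 28.499 = 23.532546071656 TRY
23.532546071656 TRY × 0.041918 = 0.986437266231676208 CAD
Net change: 0.986437266231676208 − 1 = -0.013562733768323792 CAD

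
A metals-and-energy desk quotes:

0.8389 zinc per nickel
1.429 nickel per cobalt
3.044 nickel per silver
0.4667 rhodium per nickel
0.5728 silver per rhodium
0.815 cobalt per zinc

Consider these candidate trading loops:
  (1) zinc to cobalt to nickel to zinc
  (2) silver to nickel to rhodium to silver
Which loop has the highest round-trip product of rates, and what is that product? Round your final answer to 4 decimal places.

0.9770

(1) 0.815 × 1.429 × 0.8389 = 0.97701
(2) 3.044 × 0.4667 × 0.5728 = 0.81374
Highest is cycle (1) at 0.9770 (≤1, no arbitrage).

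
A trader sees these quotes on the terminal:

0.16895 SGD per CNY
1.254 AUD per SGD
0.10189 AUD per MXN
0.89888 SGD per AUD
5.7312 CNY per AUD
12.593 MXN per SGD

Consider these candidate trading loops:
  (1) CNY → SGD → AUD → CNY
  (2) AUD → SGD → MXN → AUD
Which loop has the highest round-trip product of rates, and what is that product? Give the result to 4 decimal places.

(1) 0.16895 × 1.254 × 5.7312 = 1.21423
(2) 0.89888 × 12.593 × 0.10189 = 1.15335
Highest is cycle (1) at 1.2142 (>1, arbitrage).

1.2142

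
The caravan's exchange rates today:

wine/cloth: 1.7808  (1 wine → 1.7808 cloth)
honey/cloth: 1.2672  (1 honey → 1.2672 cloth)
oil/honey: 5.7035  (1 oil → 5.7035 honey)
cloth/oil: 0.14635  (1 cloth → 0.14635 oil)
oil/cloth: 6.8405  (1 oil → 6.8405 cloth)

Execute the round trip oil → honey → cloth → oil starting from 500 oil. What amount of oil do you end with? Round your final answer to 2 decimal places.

500 oil × 5.7035 = 2851.75 honey
2851.75 honey × 1.2672 = 3613.7376 cloth
3613.7376 cloth × 0.14635 = 528.87049776 oil

528.87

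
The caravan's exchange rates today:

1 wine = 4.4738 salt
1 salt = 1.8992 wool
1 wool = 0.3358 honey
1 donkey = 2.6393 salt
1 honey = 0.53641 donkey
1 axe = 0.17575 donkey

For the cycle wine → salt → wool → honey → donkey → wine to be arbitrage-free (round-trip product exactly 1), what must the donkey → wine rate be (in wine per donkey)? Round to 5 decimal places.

0.65339

Known legs of the cycle: 4.4738 × 1.8992 × 0.3358 × 0.53641 = 1.53047001095533888
For no arbitrage the full-cycle product must be 1, so the missing rate is 1 / 1.53047001095533888 ≈ 0.6533941.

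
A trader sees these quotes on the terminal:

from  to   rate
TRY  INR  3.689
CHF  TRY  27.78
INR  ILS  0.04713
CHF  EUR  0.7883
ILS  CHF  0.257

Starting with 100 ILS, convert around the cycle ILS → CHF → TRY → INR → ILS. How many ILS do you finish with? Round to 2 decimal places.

124.13

100 ILS × 0.257 = 25.7 CHF
25.7 CHF × 27.78 = 713.946 TRY
713.946 TRY × 3.689 = 2633.746794 INR
2633.746794 INR × 0.04713 = 124.12848640122 ILS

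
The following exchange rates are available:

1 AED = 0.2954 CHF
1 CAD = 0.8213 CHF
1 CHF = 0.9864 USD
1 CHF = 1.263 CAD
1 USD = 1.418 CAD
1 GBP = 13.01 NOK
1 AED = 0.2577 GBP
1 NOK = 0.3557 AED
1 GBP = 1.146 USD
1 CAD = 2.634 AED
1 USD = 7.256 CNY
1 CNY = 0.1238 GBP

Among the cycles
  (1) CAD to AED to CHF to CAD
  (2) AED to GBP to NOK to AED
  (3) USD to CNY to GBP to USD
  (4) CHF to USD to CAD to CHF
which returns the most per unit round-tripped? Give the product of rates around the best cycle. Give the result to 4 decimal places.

1.1925

(1) 2.634 × 0.2954 × 1.263 = 0.98272
(2) 0.2577 × 13.01 × 0.3557 = 1.19255
(3) 7.256 × 0.1238 × 1.146 = 1.02944
(4) 0.9864 × 1.418 × 0.8213 = 1.14876
Highest is cycle (2) at 1.1925 (>1, arbitrage).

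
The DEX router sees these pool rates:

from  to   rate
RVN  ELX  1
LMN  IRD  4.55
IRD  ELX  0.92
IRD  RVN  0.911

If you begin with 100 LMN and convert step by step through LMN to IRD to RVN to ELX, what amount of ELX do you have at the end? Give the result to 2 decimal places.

100 LMN × 4.55 = 455 IRD
455 IRD × 0.911 = 414.505 RVN
414.505 RVN × 1 = 414.505 ELX

414.51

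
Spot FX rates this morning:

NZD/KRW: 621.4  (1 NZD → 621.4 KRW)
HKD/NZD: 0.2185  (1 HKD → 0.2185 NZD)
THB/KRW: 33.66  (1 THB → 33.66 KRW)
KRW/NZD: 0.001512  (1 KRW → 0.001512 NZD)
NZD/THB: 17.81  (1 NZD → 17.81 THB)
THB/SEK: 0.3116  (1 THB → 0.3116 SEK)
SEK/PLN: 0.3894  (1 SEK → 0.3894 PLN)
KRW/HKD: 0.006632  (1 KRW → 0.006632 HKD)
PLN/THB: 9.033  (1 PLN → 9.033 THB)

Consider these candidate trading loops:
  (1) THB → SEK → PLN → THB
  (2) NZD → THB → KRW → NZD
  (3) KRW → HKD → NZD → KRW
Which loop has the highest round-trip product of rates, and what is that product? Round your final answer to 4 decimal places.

1.0960

(1) 0.3116 × 0.3894 × 9.033 = 1.09604
(2) 17.81 × 33.66 × 0.001512 = 0.90642
(3) 0.006632 × 0.2185 × 621.4 = 0.90047
Highest is cycle (1) at 1.0960 (>1, arbitrage).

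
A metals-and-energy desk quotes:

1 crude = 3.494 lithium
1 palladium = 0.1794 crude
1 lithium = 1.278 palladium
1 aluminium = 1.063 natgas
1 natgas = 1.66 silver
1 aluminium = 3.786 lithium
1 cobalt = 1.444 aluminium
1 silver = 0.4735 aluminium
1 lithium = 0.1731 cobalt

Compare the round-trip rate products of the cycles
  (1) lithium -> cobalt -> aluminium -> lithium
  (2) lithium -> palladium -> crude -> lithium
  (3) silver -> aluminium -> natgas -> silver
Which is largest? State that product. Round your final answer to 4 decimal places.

(1) 0.1731 × 1.444 × 3.786 = 0.94633
(2) 1.278 × 0.1794 × 3.494 = 0.80108
(3) 0.4735 × 1.063 × 1.66 = 0.83553
Highest is cycle (1) at 0.9463 (≤1, no arbitrage).

0.9463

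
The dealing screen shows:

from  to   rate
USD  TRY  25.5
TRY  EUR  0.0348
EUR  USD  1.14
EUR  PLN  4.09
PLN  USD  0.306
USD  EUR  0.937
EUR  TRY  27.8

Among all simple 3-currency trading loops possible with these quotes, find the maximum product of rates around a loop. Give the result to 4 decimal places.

EUR→PLN→USD→EUR: 4.09 × 0.306 × 0.937 = 1.17269
TRY→EUR→USD→TRY: 0.0348 × 1.14 × 25.5 = 1.01164
Maximum is EUR→PLN→USD→EUR at 1.1727; arbitrage exists.

1.1727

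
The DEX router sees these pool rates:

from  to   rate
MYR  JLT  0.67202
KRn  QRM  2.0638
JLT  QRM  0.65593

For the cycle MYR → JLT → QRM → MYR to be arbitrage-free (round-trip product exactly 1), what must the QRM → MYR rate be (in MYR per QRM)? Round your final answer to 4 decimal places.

Known legs of the cycle: 0.67202 × 0.65593 = 0.4407980786
For no arbitrage the full-cycle product must be 1, so the missing rate is 1 / 0.4407980786 ≈ 2.268612.

2.2686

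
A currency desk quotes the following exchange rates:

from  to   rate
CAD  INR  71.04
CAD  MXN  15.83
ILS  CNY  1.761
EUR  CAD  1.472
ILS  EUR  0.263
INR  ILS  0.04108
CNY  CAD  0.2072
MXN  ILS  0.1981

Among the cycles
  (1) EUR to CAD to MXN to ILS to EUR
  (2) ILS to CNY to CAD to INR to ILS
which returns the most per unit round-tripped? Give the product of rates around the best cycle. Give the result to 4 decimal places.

(1) 1.472 × 15.83 × 0.1981 × 0.263 = 1.21403
(2) 1.761 × 0.2072 × 71.04 × 0.04108 = 1.06484
Highest is cycle (1) at 1.2140 (>1, arbitrage).

1.2140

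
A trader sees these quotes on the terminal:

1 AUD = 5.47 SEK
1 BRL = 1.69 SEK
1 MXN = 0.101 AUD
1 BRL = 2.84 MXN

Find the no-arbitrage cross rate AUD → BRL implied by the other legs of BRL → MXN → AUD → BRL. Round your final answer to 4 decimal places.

3.4863

Known legs of the cycle: 2.84 × 0.101 = 0.28684
For no arbitrage the full-cycle product must be 1, so the missing rate is 1 / 0.28684 ≈ 3.486264.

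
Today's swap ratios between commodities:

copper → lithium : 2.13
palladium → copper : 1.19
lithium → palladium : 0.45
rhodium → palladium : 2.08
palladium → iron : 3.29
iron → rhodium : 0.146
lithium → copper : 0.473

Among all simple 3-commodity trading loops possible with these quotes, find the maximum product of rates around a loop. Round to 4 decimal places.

1.1406

copper→lithium→palladium→copper: 2.13 × 0.45 × 1.19 = 1.14062
iron→rhodium→palladium→iron: 0.146 × 2.08 × 3.29 = 0.99911
Maximum is copper→lithium→palladium→copper at 1.1406; arbitrage exists.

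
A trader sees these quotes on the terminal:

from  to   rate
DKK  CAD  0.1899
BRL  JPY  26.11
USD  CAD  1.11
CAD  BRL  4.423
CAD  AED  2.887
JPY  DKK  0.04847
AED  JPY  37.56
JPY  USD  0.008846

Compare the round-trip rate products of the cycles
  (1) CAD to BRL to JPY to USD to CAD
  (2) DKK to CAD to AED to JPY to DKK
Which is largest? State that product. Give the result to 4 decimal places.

(1) 4.423 × 26.11 × 0.008846 × 1.11 = 1.13395
(2) 0.1899 × 2.887 × 37.56 × 0.04847 = 0.99809
Highest is cycle (1) at 1.1339 (>1, arbitrage).

1.1339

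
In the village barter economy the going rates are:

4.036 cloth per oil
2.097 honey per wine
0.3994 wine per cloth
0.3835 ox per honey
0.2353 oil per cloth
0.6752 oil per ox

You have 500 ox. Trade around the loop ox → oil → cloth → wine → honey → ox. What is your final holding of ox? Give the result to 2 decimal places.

500 ox × 0.6752 = 337.6 oil
337.6 oil × 4.036 = 1362.5536 cloth
1362.5536 cloth × 0.3994 = 544.20390784 wine
544.20390784 wine × 2.097 = 1141.19559474048 honey
1141.19559474048 honey × 0.3835 = 437.64851058297408 ox

437.65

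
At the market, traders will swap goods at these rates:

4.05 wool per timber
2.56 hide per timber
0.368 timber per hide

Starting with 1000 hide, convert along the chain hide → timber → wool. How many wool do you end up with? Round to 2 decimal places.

1490.40

1000 hide × 0.368 = 368 timber
368 timber × 4.05 = 1490.4 wool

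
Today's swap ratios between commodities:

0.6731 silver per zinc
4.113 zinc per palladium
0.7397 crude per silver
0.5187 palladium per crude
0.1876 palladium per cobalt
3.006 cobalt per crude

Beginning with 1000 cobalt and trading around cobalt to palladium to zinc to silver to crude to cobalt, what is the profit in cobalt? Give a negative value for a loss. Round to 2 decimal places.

1000 cobalt × 0.1876 = 187.6 palladium
187.6 palladium × 4.113 = 771.5988 zinc
771.5988 zinc × 0.6731 = 519.36315228 silver
519.36315228 silver × 0.7397 = 384.172923741516 crude
384.172923741516 crude × 3.006 = 1154.823808766997096 cobalt
Net change: 1154.823808766997096 − 1000 = 154.823808766997096 cobalt

154.82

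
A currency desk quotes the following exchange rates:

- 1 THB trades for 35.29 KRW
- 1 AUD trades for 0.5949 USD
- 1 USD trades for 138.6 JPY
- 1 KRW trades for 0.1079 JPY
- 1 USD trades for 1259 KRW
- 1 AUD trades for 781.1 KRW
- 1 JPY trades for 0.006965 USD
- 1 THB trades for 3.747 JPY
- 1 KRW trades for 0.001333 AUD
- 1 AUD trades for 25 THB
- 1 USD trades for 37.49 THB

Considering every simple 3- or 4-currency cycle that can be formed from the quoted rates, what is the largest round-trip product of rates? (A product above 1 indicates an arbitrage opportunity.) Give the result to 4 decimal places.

1.1760

THB→KRW→AUD→THB: 35.29 × 0.001333 × 25 = 1.17604
THB→KRW→AUD→USD→THB: 35.29 × 0.001333 × 0.5949 × 37.49 = 1.04916
AUD→USD→KRW→AUD: 0.5949 × 1259 × 0.001333 = 0.99839
THB→KRW→JPY→USD→THB: 35.29 × 0.1079 × 0.006965 × 37.49 = 0.99428
THB→JPY→USD→THB: 3.747 × 0.006965 × 37.49 = 0.97841
JPY→USD→KRW→JPY: 0.006965 × 1259 × 0.1079 = 0.94617
Maximum is THB→KRW→AUD→THB at 1.1760; arbitrage exists.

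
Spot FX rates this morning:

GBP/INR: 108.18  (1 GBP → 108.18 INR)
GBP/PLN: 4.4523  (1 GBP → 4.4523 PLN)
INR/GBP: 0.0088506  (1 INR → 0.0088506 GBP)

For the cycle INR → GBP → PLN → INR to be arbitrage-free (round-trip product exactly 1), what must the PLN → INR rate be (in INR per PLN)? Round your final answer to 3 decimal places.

Known legs of the cycle: 0.0088506 × 4.4523 = 0.03940552638
For no arbitrage the full-cycle product must be 1, so the missing rate is 1 / 0.03940552638 ≈ 25.37715.

25.377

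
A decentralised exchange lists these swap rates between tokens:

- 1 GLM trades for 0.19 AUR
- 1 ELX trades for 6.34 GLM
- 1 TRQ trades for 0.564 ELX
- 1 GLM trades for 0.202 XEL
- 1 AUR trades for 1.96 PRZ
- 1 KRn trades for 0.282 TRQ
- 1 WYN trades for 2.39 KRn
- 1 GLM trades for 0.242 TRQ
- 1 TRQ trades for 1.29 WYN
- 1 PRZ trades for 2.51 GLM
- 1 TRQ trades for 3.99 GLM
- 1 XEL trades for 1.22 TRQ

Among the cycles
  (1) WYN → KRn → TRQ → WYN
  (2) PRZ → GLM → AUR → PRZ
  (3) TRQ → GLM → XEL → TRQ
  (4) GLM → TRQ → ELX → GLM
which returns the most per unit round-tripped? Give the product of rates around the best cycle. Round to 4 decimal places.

0.9833

(1) 2.39 × 0.282 × 1.29 = 0.86943
(2) 2.51 × 0.19 × 1.96 = 0.93472
(3) 3.99 × 0.202 × 1.22 = 0.98330
(4) 0.242 × 0.564 × 6.34 = 0.86533
Highest is cycle (3) at 0.9833 (≤1, no arbitrage).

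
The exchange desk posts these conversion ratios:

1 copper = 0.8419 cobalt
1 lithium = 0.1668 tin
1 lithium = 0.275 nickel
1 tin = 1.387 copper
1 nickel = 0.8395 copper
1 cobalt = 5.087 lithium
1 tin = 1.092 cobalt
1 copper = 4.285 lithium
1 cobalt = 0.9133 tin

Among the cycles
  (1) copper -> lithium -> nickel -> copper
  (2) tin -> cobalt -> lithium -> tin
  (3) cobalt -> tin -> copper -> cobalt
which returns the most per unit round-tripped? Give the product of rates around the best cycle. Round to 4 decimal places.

(1) 4.285 × 0.275 × 0.8395 = 0.98925
(2) 1.092 × 5.087 × 0.1668 = 0.92657
(3) 0.9133 × 1.387 × 0.8419 = 1.06647
Highest is cycle (3) at 1.0665 (>1, arbitrage).

1.0665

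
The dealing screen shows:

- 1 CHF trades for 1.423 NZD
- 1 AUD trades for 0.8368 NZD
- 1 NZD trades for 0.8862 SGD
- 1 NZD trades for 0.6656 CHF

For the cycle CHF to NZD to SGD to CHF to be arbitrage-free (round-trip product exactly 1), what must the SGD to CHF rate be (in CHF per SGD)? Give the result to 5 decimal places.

Known legs of the cycle: 1.423 × 0.8862 = 1.2610626
For no arbitrage the full-cycle product must be 1, so the missing rate is 1 / 1.2610626 ≈ 0.7929820.

0.79298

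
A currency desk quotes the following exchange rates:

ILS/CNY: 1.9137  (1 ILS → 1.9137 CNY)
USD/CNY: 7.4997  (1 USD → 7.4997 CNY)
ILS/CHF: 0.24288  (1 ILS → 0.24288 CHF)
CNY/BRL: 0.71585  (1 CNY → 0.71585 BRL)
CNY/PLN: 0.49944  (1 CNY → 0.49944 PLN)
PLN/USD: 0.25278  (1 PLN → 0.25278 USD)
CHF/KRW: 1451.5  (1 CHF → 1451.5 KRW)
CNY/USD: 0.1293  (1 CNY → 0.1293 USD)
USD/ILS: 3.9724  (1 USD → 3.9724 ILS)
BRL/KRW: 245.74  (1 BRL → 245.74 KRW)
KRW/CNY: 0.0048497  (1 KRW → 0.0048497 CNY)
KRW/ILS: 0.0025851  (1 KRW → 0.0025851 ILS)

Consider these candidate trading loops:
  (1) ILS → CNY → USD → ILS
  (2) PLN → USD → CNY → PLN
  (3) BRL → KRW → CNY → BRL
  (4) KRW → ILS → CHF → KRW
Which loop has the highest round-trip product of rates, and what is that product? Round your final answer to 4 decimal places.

0.9829

(1) 1.9137 × 0.1293 × 3.9724 = 0.98294
(2) 0.25278 × 7.4997 × 0.49944 = 0.94683
(3) 245.74 × 0.0048497 × 0.71585 = 0.85313
(4) 0.0025851 × 0.24288 × 1451.5 = 0.91135
Highest is cycle (1) at 0.9829 (≤1, no arbitrage).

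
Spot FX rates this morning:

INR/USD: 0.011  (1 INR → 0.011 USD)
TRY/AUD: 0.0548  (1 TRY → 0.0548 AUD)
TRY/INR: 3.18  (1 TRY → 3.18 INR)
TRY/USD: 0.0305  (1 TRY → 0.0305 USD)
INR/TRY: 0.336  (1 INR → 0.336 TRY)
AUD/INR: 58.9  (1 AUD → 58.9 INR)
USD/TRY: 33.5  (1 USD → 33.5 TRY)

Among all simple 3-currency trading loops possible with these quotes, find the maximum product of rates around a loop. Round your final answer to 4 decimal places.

INR→USD→TRY→INR: 0.011 × 33.5 × 3.18 = 1.17183
INR→TRY→AUD→INR: 0.336 × 0.0548 × 58.9 = 1.08451
Maximum is INR→USD→TRY→INR at 1.1718; arbitrage exists.

1.1718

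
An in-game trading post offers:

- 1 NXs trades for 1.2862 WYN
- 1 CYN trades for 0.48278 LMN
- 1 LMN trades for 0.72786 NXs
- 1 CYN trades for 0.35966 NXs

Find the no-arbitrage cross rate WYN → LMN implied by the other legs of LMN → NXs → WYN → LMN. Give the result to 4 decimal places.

Known legs of the cycle: 0.72786 × 1.2862 = 0.936173532
For no arbitrage the full-cycle product must be 1, so the missing rate is 1 / 0.936173532 ≈ 1.068178.

1.0682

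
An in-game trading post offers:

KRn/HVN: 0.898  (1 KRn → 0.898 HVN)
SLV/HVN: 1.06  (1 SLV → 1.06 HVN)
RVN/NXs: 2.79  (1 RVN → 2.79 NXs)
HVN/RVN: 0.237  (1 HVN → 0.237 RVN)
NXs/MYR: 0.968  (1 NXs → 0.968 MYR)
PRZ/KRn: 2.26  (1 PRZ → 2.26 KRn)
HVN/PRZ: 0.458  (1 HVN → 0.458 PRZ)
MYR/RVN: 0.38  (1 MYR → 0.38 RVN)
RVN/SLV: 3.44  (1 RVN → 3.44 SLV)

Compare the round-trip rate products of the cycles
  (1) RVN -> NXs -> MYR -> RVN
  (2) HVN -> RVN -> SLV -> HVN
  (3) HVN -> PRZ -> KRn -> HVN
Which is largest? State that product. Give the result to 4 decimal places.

1.0263

(1) 2.79 × 0.968 × 0.38 = 1.02627
(2) 0.237 × 3.44 × 1.06 = 0.86420
(3) 0.458 × 2.26 × 0.898 = 0.92950
Highest is cycle (1) at 1.0263 (>1, arbitrage).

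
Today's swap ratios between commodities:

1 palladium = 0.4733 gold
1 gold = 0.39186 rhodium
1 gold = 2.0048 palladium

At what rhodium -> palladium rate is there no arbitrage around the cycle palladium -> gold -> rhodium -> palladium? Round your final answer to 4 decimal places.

Known legs of the cycle: 0.4733 × 0.39186 = 0.185467338
For no arbitrage the full-cycle product must be 1, so the missing rate is 1 / 0.185467338 ≈ 5.391785.

5.3918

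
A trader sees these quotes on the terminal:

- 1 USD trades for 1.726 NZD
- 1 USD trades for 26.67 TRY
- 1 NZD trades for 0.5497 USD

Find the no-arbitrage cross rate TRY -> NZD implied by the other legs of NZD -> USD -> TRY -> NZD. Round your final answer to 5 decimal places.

0.06821

Known legs of the cycle: 0.5497 × 26.67 = 14.660499
For no arbitrage the full-cycle product must be 1, so the missing rate is 1 / 14.660499 ≈ 0.0682105.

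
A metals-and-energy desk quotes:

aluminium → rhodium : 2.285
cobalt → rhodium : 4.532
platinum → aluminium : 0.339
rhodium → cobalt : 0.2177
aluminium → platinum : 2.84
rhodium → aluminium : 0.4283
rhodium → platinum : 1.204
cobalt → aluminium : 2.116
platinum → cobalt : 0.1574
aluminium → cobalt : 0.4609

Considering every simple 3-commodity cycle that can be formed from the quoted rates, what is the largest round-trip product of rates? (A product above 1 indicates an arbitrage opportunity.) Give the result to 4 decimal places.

aluminium→rhodium→cobalt→aluminium: 2.285 × 0.2177 × 2.116 = 1.05259
aluminium→platinum→cobalt→aluminium: 2.84 × 0.1574 × 2.116 = 0.94589
aluminium→rhodium→platinum→aluminium: 2.285 × 1.204 × 0.339 = 0.93264
aluminium→cobalt→rhodium→aluminium: 0.4609 × 4.532 × 0.4283 = 0.89463
platinum→cobalt→rhodium→platinum: 0.1574 × 4.532 × 1.204 = 0.85886
Maximum is aluminium→rhodium→cobalt→aluminium at 1.0526; arbitrage exists.

1.0526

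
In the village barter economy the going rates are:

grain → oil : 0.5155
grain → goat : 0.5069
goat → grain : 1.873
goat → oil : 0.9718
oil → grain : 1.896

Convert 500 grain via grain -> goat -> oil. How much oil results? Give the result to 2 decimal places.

246.30

500 grain × 0.5069 = 253.45 goat
253.45 goat × 0.9718 = 246.30271 oil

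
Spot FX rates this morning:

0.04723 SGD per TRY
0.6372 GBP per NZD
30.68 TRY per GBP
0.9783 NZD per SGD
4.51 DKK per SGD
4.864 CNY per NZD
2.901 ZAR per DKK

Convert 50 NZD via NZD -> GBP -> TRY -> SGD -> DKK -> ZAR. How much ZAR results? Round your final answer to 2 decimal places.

50 NZD × 0.6372 = 31.86 GBP
31.86 GBP × 30.68 = 977.4648 TRY
977.4648 TRY × 0.04723 = 46.165662504 SGD
46.165662504 SGD × 4.51 = 208.20713789304 DKK
208.20713789304 DKK × 2.901 = 604.00890702770904 ZAR

604.01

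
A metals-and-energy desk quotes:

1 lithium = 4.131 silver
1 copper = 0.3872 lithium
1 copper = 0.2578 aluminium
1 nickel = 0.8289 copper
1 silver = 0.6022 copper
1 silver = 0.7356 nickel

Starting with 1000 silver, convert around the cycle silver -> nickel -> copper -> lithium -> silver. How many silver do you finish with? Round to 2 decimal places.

1000 silver × 0.7356 = 735.6 nickel
735.6 nickel × 0.8289 = 609.73884 copper
609.73884 copper × 0.3872 = 236.090878848 lithium
236.090878848 lithium × 4.131 = 975.291420521088 silver

975.29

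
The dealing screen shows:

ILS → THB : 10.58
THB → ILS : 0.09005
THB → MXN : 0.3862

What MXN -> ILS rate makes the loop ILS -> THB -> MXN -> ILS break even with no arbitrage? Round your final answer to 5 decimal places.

Known legs of the cycle: 10.58 × 0.3862 = 4.085996
For no arbitrage the full-cycle product must be 1, so the missing rate is 1 / 4.085996 ≈ 0.2447384.

0.24474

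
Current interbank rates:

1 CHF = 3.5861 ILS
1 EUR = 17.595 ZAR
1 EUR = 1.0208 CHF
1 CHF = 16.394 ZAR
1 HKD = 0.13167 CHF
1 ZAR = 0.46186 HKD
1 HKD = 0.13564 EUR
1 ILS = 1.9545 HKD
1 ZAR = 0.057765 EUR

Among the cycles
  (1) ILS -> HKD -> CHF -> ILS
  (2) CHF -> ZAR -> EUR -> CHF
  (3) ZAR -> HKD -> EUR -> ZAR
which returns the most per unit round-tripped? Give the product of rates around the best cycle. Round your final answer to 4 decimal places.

(1) 1.9545 × 0.13167 × 3.5861 = 0.92288
(2) 16.394 × 0.057765 × 1.0208 = 0.96670
(3) 0.46186 × 0.13564 × 17.595 = 1.10227
Highest is cycle (3) at 1.1023 (>1, arbitrage).

1.1023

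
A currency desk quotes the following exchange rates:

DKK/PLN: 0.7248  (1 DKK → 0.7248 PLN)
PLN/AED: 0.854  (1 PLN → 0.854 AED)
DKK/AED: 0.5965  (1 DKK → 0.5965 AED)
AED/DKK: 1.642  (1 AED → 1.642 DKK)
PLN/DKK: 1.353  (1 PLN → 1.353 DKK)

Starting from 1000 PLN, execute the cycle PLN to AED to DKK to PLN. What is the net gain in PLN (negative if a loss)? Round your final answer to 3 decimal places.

1000 PLN × 0.854 = 854 AED
854 AED × 1.642 = 1402.268 DKK
1402.268 DKK × 0.7248 = 1016.3638464 PLN
Net change: 1016.3638464 − 1000 = 16.3638464 PLN

16.364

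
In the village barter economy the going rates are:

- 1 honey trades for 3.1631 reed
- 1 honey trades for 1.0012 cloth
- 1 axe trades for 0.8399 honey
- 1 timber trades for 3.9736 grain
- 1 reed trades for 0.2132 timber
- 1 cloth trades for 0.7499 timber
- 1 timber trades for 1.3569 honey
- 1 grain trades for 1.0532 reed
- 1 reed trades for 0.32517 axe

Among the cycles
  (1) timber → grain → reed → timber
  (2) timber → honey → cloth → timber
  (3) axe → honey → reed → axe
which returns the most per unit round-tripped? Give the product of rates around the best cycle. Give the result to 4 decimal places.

1.0188

(1) 3.9736 × 1.0532 × 0.2132 = 0.89224
(2) 1.3569 × 1.0012 × 0.7499 = 1.01876
(3) 0.8399 × 3.1631 × 0.32517 = 0.86388
Highest is cycle (2) at 1.0188 (>1, arbitrage).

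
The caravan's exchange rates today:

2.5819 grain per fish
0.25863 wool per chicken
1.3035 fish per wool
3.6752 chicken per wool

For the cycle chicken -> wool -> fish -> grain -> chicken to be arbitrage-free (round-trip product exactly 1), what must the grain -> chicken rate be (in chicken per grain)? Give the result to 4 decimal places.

1.1489

Known legs of the cycle: 0.25863 × 1.3035 × 2.5819 = 0.8704209848895
For no arbitrage the full-cycle product must be 1, so the missing rate is 1 / 0.8704209848895 ≈ 1.148869.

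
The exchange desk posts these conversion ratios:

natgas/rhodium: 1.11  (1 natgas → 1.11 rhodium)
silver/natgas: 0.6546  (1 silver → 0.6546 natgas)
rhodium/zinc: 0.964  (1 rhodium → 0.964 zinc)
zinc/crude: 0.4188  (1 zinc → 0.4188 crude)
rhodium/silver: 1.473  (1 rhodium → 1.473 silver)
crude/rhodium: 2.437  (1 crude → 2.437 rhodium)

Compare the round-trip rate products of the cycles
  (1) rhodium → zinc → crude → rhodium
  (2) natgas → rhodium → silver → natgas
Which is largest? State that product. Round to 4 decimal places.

1.0703

(1) 0.964 × 0.4188 × 2.437 = 0.98387
(2) 1.11 × 1.473 × 0.6546 = 1.07029
Highest is cycle (2) at 1.0703 (>1, arbitrage).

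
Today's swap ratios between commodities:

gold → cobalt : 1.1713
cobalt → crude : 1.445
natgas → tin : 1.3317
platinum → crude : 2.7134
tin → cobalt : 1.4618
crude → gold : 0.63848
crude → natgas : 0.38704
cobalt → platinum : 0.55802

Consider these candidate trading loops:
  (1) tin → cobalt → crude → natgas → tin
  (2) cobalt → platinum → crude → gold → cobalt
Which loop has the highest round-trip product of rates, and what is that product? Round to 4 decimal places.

(1) 1.4618 × 1.445 × 0.38704 × 1.3317 = 1.08872
(2) 0.55802 × 2.7134 × 0.63848 × 1.1713 = 1.13235
Highest is cycle (2) at 1.1323 (>1, arbitrage).

1.1323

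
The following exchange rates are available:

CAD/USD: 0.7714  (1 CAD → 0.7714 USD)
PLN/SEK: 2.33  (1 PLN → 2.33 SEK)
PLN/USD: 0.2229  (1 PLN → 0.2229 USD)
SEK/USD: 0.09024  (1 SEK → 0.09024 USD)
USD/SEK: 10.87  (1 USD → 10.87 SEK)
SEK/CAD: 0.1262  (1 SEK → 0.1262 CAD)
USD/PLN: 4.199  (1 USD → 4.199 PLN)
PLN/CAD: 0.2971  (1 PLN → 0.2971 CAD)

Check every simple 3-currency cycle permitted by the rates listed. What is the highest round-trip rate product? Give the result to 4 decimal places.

1.0582

CAD→USD→SEK→CAD: 0.7714 × 10.87 × 0.1262 = 1.05820
CAD→USD→PLN→CAD: 0.7714 × 4.199 × 0.2971 = 0.96234
SEK→USD→PLN→SEK: 0.09024 × 4.199 × 2.33 = 0.88288
Maximum is CAD→USD→SEK→CAD at 1.0582; arbitrage exists.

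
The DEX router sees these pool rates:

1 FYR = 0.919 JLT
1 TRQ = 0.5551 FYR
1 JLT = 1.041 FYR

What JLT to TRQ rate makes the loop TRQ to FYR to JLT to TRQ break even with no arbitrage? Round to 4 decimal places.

1.9603

Known legs of the cycle: 0.5551 × 0.919 = 0.5101369
For no arbitrage the full-cycle product must be 1, so the missing rate is 1 / 0.5101369 ≈ 1.960258.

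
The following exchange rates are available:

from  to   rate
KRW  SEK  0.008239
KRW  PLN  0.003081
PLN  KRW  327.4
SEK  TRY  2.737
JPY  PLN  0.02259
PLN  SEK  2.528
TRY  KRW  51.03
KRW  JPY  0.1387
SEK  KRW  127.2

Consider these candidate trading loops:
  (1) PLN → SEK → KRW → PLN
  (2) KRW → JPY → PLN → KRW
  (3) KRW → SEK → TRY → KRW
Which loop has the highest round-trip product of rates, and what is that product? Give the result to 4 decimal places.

(1) 2.528 × 127.2 × 0.003081 = 0.99073
(2) 0.1387 × 0.02259 × 327.4 = 1.02582
(3) 0.008239 × 2.737 × 51.03 = 1.15073
Highest is cycle (3) at 1.1507 (>1, arbitrage).

1.1507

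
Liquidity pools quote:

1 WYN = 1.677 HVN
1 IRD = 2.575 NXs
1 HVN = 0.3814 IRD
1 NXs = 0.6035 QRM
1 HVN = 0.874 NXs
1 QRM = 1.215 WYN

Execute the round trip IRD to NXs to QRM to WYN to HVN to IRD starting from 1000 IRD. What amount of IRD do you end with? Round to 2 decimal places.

1207.66

1000 IRD × 2.575 = 2575 NXs
2575 NXs × 0.6035 = 1554.0125 QRM
1554.0125 QRM × 1.215 = 1888.1251875 WYN
1888.1251875 WYN × 1.677 = 3166.3859394375 HVN
3166.3859394375 HVN × 0.3814 = 1207.6595973014625 IRD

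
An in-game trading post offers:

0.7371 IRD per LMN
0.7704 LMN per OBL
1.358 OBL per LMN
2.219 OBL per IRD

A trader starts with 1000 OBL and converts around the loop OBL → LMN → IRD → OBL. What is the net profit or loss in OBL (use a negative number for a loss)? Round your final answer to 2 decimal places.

1000 OBL × 0.7704 = 770.4 LMN
770.4 LMN × 0.7371 = 567.86184 IRD
567.86184 IRD × 2.219 = 1260.08542296 OBL
Net change: 1260.08542296 − 1000 = 260.08542296 OBL

260.09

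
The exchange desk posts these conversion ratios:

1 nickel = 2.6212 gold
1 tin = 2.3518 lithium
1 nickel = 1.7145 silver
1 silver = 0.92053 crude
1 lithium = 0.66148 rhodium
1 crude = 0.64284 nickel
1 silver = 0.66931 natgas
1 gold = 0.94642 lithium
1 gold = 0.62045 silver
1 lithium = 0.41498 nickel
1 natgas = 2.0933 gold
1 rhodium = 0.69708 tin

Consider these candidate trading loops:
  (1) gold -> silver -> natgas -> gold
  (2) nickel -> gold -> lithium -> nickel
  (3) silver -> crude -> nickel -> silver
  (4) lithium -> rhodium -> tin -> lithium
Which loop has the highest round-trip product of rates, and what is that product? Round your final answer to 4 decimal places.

(1) 0.62045 × 0.66931 × 2.0933 = 0.86929
(2) 2.6212 × 0.94642 × 0.41498 = 1.02946
(3) 0.92053 × 0.64284 × 1.7145 = 1.01456
(4) 0.66148 × 0.69708 × 2.3518 = 1.08443
Highest is cycle (4) at 1.0844 (>1, arbitrage).

1.0844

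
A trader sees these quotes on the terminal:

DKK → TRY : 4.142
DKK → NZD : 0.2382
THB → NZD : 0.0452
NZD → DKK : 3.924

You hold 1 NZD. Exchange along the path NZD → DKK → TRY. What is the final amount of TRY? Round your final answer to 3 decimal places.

1 NZD × 3.924 = 3.924 DKK
3.924 DKK × 4.142 = 16.253208 TRY

16.253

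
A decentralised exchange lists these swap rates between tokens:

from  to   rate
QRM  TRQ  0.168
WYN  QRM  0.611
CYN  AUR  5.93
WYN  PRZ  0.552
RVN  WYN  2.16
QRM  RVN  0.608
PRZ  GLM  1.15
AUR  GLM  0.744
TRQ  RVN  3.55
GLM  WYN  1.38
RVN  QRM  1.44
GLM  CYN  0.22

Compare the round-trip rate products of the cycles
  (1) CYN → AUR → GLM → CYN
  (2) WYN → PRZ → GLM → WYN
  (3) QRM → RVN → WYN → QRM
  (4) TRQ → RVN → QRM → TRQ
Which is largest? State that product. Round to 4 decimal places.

0.9706

(1) 5.93 × 0.744 × 0.22 = 0.97062
(2) 0.552 × 1.15 × 1.38 = 0.87602
(3) 0.608 × 2.16 × 0.611 = 0.80241
(4) 3.55 × 1.44 × 0.168 = 0.85882
Highest is cycle (1) at 0.9706 (≤1, no arbitrage).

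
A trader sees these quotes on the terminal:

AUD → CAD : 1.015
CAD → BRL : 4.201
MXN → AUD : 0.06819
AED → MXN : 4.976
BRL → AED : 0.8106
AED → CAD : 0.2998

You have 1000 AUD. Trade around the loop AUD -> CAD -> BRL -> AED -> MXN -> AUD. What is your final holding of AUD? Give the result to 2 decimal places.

1000 AUD × 1.015 = 1015 CAD
1015 CAD × 4.201 = 4264.015 BRL
4264.015 BRL × 0.8106 = 3456.410559 AED
3456.410559 AED × 4.976 = 17199.098941584 MXN
17199.098941584 MXN × 0.06819 = 1172.80655682661296 AUD

1172.81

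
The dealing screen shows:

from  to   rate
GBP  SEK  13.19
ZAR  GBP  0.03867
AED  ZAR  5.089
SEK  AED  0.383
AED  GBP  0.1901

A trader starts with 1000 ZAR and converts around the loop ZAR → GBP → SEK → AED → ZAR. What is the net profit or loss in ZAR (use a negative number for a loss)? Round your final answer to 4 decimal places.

1000 ZAR × 0.03867 = 38.67 GBP
38.67 GBP × 13.19 = 510.0573 SEK
510.0573 SEK × 0.383 = 195.3519459 AED
195.3519459 AED × 5.089 = 994.1460526851 ZAR
Net change: 994.1460526851 − 1000 = -5.8539473149 ZAR

-5.8539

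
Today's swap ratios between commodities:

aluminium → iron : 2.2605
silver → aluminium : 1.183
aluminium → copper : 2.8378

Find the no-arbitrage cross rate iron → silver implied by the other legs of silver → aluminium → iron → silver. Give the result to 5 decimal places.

Known legs of the cycle: 1.183 × 2.2605 = 2.6741715
For no arbitrage the full-cycle product must be 1, so the missing rate is 1 / 2.6741715 ≈ 0.3739476.

0.37395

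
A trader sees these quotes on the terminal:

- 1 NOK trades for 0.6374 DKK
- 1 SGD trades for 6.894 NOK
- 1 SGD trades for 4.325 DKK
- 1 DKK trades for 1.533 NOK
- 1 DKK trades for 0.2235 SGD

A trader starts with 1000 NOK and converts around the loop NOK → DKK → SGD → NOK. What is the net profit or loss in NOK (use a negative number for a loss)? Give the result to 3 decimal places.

1000 NOK × 0.6374 = 637.4 DKK
637.4 DKK × 0.2235 = 142.4589 SGD
142.4589 SGD × 6.894 = 982.1116566 NOK
Net change: 982.1116566 − 1000 = -17.8883434 NOK

-17.888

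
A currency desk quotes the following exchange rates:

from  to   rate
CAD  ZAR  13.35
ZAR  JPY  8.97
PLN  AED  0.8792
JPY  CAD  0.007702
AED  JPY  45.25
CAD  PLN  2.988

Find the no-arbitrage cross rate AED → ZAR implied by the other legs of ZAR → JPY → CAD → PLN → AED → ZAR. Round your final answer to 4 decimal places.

Known legs of the cycle: 8.97 × 0.007702 × 2.988 × 0.8792 = 0.181494818092224
For no arbitrage the full-cycle product must be 1, so the missing rate is 1 / 0.181494818092224 ≈ 5.509799.

5.5098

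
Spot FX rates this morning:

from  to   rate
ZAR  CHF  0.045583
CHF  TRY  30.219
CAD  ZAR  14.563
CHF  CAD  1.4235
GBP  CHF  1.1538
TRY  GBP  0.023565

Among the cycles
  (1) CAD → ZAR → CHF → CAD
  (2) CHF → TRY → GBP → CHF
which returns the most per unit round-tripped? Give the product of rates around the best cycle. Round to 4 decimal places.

0.9450

(1) 14.563 × 0.045583 × 1.4235 = 0.94496
(2) 30.219 × 0.023565 × 1.1538 = 0.82163
Highest is cycle (1) at 0.9450 (≤1, no arbitrage).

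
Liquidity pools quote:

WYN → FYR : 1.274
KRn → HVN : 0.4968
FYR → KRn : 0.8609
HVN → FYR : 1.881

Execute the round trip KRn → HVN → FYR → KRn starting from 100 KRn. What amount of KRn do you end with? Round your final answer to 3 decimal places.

100 KRn × 0.4968 = 49.68 HVN
49.68 HVN × 1.881 = 93.44808 FYR
93.44808 FYR × 0.8609 = 80.449452072 KRn

80.449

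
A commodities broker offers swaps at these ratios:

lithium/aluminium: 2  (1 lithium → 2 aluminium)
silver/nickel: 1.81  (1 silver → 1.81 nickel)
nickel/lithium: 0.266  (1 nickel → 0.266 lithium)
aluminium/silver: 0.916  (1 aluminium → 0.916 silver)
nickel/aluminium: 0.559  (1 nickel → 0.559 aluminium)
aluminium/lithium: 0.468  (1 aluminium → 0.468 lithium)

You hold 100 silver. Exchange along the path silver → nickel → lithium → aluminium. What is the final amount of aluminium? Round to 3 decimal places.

96.292

100 silver × 1.81 = 181 nickel
181 nickel × 0.266 = 48.146 lithium
48.146 lithium × 2 = 96.292 aluminium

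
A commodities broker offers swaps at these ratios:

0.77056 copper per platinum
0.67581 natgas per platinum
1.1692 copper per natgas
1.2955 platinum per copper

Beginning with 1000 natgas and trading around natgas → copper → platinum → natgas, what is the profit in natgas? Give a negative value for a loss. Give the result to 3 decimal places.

1000 natgas × 1.1692 = 1169.2 copper
1169.2 copper × 1.2955 = 1514.6986 platinum
1514.6986 platinum × 0.67581 = 1023.648460866 natgas
Net change: 1023.648460866 − 1000 = 23.648460866 natgas

23.648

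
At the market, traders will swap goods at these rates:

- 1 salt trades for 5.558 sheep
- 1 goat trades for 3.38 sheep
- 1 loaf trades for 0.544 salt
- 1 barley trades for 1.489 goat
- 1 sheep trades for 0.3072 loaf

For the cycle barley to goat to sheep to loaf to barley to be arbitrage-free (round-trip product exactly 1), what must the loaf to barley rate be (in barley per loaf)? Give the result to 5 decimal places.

0.64680

Known legs of the cycle: 1.489 × 3.38 × 0.3072 = 1.546082304
For no arbitrage the full-cycle product must be 1, so the missing rate is 1 / 1.546082304 ≈ 0.6467961.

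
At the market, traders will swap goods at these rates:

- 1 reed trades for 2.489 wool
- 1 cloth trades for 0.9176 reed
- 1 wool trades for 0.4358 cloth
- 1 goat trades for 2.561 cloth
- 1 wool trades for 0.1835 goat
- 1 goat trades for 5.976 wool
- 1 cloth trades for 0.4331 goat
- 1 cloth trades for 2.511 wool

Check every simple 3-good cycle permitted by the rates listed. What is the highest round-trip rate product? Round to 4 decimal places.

1.1800

goat→cloth→wool→goat: 2.561 × 2.511 × 0.1835 = 1.18003
goat→wool→cloth→goat: 5.976 × 0.4358 × 0.4331 = 1.12794
reed→wool→cloth→reed: 2.489 × 0.4358 × 0.9176 = 0.99533
Maximum is goat→cloth→wool→goat at 1.1800; arbitrage exists.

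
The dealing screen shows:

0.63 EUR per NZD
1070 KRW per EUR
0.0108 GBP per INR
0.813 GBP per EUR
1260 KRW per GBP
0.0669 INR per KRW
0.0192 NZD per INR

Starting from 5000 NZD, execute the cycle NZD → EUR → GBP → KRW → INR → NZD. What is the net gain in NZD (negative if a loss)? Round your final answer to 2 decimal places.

-855.24

5000 NZD × 0.63 = 3150 EUR
3150 EUR × 0.813 = 2560.95 GBP
2560.95 GBP × 1260 = 3226797 KRW
3226797 KRW × 0.0669 = 215872.7193 INR
215872.7193 INR × 0.0192 = 4144.75621056 NZD
Net change: 4144.75621056 − 5000 = -855.24378944 NZD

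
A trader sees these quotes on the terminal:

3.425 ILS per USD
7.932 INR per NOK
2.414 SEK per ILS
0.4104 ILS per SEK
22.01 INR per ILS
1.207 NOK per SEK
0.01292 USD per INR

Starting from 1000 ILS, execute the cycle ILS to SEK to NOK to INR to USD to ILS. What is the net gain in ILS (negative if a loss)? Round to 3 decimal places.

22.705

1000 ILS × 2.414 = 2414 SEK
2414 SEK × 1.207 = 2913.698 NOK
2913.698 NOK × 7.932 = 23111.452536 INR
23111.452536 INR × 0.01292 = 298.59996676512 USD
298.59996676512 USD × 3.425 = 1022.704886170536 ILS
Net change: 1022.704886170536 − 1000 = 22.704886170536 ILS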